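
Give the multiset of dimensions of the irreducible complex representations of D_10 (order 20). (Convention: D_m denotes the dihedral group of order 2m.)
Dimensions: 1, 1, 1, 1, 2, 2, 2, 2

Explanation: There are 8 irreducibles (= number of conjugacy classes). Their dimensions d_i satisfy sum d_i^2 = |G| = 20: 1 + 1 + 1 + 1 + 4 + 4 + 4 + 4 = 20.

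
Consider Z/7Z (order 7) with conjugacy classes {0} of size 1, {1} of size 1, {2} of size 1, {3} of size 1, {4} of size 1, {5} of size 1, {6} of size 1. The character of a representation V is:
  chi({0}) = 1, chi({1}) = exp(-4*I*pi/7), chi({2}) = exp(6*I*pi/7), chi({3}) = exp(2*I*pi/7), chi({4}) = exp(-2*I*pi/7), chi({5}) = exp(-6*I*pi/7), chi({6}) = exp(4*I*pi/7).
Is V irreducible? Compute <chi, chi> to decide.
Irreducible: <chi, chi> = 1.

Argument: <chi, chi> = (1/|G|) sum_C |C| * |chi(C)|^2 = (1/7)[1*|1|^2 + 1*|exp(-4*I*pi/7)|^2 + 1*|exp(6*I*pi/7)|^2 + 1*|exp(2*I*pi/7)|^2 + 1*|exp(-2*I*pi/7)|^2 + 1*|exp(-6*I*pi/7)|^2 + 1*|exp(4*I*pi/7)|^2]
  = (1/7)[(1) + (1) + (1) + (1) + (1) + (1) + (1)] = 7/7 = 1.
(Exp terms are combined using exp(i*s)*conj(exp(i*t)) = exp(i*(s-t)), and sums of them are collapsed using the identity that for every m > 1 the m distinct m-th roots of unity sum to 0, e.g. 1 + exp(2*I*pi/3) + exp(-2*I*pi/3) = 0.)
A character is irreducible iff <chi, chi> = 1, so this representation is irreducible.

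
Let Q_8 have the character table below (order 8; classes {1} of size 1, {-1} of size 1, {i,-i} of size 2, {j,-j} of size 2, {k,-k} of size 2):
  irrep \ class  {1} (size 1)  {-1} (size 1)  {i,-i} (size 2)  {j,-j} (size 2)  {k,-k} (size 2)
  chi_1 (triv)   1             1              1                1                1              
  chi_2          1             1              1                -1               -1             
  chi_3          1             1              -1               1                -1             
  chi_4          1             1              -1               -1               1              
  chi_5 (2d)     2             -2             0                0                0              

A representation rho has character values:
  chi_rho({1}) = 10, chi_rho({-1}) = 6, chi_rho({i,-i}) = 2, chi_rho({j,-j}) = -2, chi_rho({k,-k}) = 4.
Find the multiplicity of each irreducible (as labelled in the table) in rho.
Multiplicities: chi_1: 3, chi_2: 2, chi_3: 0, chi_4: 3, chi_5: 1.

Reasoning: Use <chi_rho, chi> = (1/|G|) sum_C |C| * chi_rho(C) * conj(chi(C)) with |G| = 8 for each irreducible chi in the table:
  <chi_rho, chi_1> = (1/8)[1*(10)*conj(1) + 1*(6)*conj(1) + 2*(2)*conj(1) + 2*(-2)*conj(1) + 2*(4)*conj(1)]
      = (1/8)[(10) + (6) + (4) + (-4) + (8)] = 24/8 = 3
  <chi_rho, chi_2> = (1/8)[1*(10)*conj(1) + 1*(6)*conj(1) + 2*(2)*conj(1) + 2*(-2)*conj(-1) + 2*(4)*conj(-1)]
      = (1/8)[(10) + (6) + (4) + (4) + (-8)] = 16/8 = 2
  <chi_rho, chi_3> = (1/8)[1*(10)*conj(1) + 1*(6)*conj(1) + 2*(2)*conj(-1) + 2*(-2)*conj(1) + 2*(4)*conj(-1)]
      = (1/8)[(10) + (6) + (-4) + (-4) + (-8)] = 0/8 = 0
  <chi_rho, chi_4> = (1/8)[1*(10)*conj(1) + 1*(6)*conj(1) + 2*(2)*conj(-1) + 2*(-2)*conj(-1) + 2*(4)*conj(1)]
      = (1/8)[(10) + (6) + (-4) + (4) + (8)] = 24/8 = 3
  <chi_rho, chi_5> = (1/8)[1*(10)*conj(2) + 1*(6)*conj(-2) + 2*(2)*conj(0) + 2*(-2)*conj(0) + 2*(4)*conj(0)]
      = (1/8)[(20) + (-12) + (0) + (0) + (0)] = 8/8 = 1
Dimension check: dim(rho) = sum (mult * dim) = 3*1 + 2*1 + 0*1 + 3*1 + 1*2 = 10 = chi_rho(e) = 10.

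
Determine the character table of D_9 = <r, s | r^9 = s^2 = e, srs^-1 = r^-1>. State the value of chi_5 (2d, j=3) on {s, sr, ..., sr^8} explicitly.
Conjugacy classes: {e} of size 1, {r^1, r^8} of size 2, {r^2, r^7} of size 2, {r^3, r^6} of size 2, {r^4, r^5} of size 2, {s, sr, ..., sr^8} of size 9.
Character table:
  irrep \ class              {e} (size 1)  {r^1, r^8} (size 2)  {r^2, r^7} (size 2)  {r^3, r^6} (size 2)  {r^4, r^5} (size 2)  {s, sr, ..., sr^8} (size 9)
  chi_1 (triv)               1             1                    1                    1                    1                    1                          
  chi_2 (sign: r->1, s->-1)  1             1                    1                    1                    1                    -1                         
  chi_3 (2d, j=1)            2             2*cos(2*pi/9)        2*cos(4*pi/9)        -1                   -2*cos(pi/9)         0                          
  chi_4 (2d, j=2)            2             2*cos(4*pi/9)        -2*cos(pi/9)         -1                   2*cos(2*pi/9)        0                          
  chi_5 (2d, j=3)            2             -1                   -1                   2                    -1                   0                          
  chi_6 (2d, j=4)            2             -2*cos(pi/9)         2*cos(2*pi/9)        -1                   2*cos(4*pi/9)        0                          

Spot check: chi_5 (2d, j=3) on {s, sr, ..., sr^8} = 0.

Derivation: D_9 has order 2*9 = 18 with 6 conjugacy classes, hence 6 irreducibles. Sum of squared dims 1 + 1 + 4 + 4 + 4 + 4 = 18 = |G|. Linear characters come from the abelianisation; the 2-dimensional irreps have character r^k -> 2*cos(2*pi*j*k/9), reflections -> 0.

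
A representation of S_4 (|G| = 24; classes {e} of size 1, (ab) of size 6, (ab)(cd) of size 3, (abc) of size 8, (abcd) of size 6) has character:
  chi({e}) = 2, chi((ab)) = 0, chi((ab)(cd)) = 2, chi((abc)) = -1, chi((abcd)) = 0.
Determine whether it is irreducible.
Irreducible: <chi, chi> = 1.

Proof sketch: <chi, chi> = (1/|G|) sum_C |C| * |chi(C)|^2 = (1/24)[1*|2|^2 + 6*|0|^2 + 3*|2|^2 + 8*|-1|^2 + 6*|0|^2]
  = (1/24)[(4) + (0) + (12) + (8) + (0)] = 24/24 = 1.
A character is irreducible iff <chi, chi> = 1, so this representation is irreducible.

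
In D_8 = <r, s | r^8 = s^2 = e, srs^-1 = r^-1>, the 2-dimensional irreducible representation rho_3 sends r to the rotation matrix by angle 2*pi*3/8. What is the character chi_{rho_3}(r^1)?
chi_{rho_3}(r^1) = 2*cos(2*pi*3*1/8) = -sqrt(2)

Justification: rho_3(r^1) is rotation by angle 2*pi*3*1/8, whose trace is 2*cos(2*pi*3*1/8) = -sqrt(2).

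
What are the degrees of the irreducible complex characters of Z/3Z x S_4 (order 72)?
Dimensions: 1, 1, 1, 1, 1, 1, 2, 2, 2, 3, 3, 3, 3, 3, 3

Derivation: There are 15 irreducibles (= number of conjugacy classes). Their dimensions d_i satisfy sum d_i^2 = |G| = 72: 1 + 1 + 1 + 1 + 1 + 1 + 4 + 4 + 4 + 9 + 9 + 9 + 9 + 9 + 9 = 72. (For the product with Z/3Z: each of the 3 1-dim characters of Z/3Z tensors with each irrep of S_4, giving 3 copies of each S_4-dimension.)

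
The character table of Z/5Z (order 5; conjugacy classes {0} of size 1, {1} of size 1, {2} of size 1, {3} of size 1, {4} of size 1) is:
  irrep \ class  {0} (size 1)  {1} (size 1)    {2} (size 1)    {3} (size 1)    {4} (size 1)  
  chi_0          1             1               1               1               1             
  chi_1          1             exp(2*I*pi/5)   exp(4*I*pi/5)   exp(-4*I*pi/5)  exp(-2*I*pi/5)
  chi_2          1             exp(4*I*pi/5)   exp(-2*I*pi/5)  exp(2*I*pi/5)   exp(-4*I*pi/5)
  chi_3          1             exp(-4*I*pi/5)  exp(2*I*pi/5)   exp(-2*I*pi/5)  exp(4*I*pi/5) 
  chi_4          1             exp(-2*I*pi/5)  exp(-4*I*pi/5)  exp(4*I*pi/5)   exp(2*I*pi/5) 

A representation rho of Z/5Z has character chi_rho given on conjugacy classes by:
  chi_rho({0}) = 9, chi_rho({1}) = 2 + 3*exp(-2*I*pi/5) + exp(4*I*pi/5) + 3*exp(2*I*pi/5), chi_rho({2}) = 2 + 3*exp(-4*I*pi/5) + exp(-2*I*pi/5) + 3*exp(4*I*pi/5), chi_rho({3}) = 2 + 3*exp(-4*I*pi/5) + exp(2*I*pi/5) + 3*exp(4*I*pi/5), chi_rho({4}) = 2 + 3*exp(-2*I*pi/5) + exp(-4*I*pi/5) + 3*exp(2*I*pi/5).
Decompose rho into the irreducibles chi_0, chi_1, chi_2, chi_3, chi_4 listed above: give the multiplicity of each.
Multiplicities: chi_0: 2, chi_1: 3, chi_2: 1, chi_3: 0, chi_4: 3.

Why: Use <chi_rho, chi> = (1/|G|) sum_C |C| * chi_rho(C) * conj(chi(C)) with |G| = 5 for each irreducible chi in the table:
  <chi_rho, chi_0> = (1/5)[1*(9)*conj(1) + 1*(2 + 3*exp(-2*I*pi/5) + exp(4*I*pi/5) + 3*exp(2*I*pi/5))*conj(1) + 1*(2 + 3*exp(-4*I*pi/5) + exp(-2*I*pi/5) + 3*exp(4*I*pi/5))*conj(1) + 1*(2 + 3*exp(-4*I*pi/5) + exp(2*I*pi/5) + 3*exp(4*I*pi/5))*conj(1) + 1*(2 + 3*exp(-2*I*pi/5) + exp(-4*I*pi/5) + 3*exp(2*I*pi/5))*conj(1)]
      = (1/5)[(9) + (2 + 3*exp(-2*I*pi/5) + exp(4*I*pi/5) + 3*exp(2*I*pi/5)) + (2 + 3*exp(-4*I*pi/5) + exp(-2*I*pi/5) + 3*exp(4*I*pi/5)) + (2 + 3*exp(-4*I*pi/5) + exp(2*I*pi/5) + 3*exp(4*I*pi/5)) + (2 + 3*exp(-2*I*pi/5) + exp(-4*I*pi/5) + 3*exp(2*I*pi/5))] = 10/5 = 2
  <chi_rho, chi_1> = (1/5)[1*(9)*conj(1) + 1*(2 + 3*exp(-2*I*pi/5) + exp(4*I*pi/5) + 3*exp(2*I*pi/5))*conj(exp(2*I*pi/5)) + 1*(2 + 3*exp(-4*I*pi/5) + exp(-2*I*pi/5) + 3*exp(4*I*pi/5))*conj(exp(4*I*pi/5)) + 1*(2 + 3*exp(-4*I*pi/5) + exp(2*I*pi/5) + 3*exp(4*I*pi/5))*conj(exp(-4*I*pi/5)) + 1*(2 + 3*exp(-2*I*pi/5) + exp(-4*I*pi/5) + 3*exp(2*I*pi/5))*conj(exp(-2*I*pi/5))]
      = (1/5)[(9) + (3 + 2*exp(-2*I*pi/5) + 3*exp(-4*I*pi/5) + exp(2*I*pi/5)) + (3 + 2*exp(-4*I*pi/5) + exp(4*I*pi/5) + 3*exp(2*I*pi/5)) + (3 + 3*exp(-2*I*pi/5) + exp(-4*I*pi/5) + 2*exp(4*I*pi/5)) + (3 + exp(-2*I*pi/5) + 3*exp(4*I*pi/5) + 2*exp(2*I*pi/5))] = 15/5 = 3
  <chi_rho, chi_2> = (1/5)[1*(9)*conj(1) + 1*(2 + 3*exp(-2*I*pi/5) + exp(4*I*pi/5) + 3*exp(2*I*pi/5))*conj(exp(4*I*pi/5)) + 1*(2 + 3*exp(-4*I*pi/5) + exp(-2*I*pi/5) + 3*exp(4*I*pi/5))*conj(exp(-2*I*pi/5)) + 1*(2 + 3*exp(-4*I*pi/5) + exp(2*I*pi/5) + 3*exp(4*I*pi/5))*conj(exp(2*I*pi/5)) + 1*(2 + 3*exp(-2*I*pi/5) + exp(-4*I*pi/5) + 3*exp(2*I*pi/5))*conj(exp(-4*I*pi/5))]
      = (1/5)[(9) + (1 + 3*exp(-2*I*pi/5) + 2*exp(-4*I*pi/5) + 3*exp(4*I*pi/5)) + (1 + 3*exp(-2*I*pi/5) + 3*exp(-4*I*pi/5) + 2*exp(2*I*pi/5)) + (1 + 2*exp(-2*I*pi/5) + 3*exp(4*I*pi/5) + 3*exp(2*I*pi/5)) + (1 + 3*exp(-4*I*pi/5) + 2*exp(4*I*pi/5) + 3*exp(2*I*pi/5))] = 5/5 = 1
  <chi_rho, chi_3> = (1/5)[1*(9)*conj(1) + 1*(2 + 3*exp(-2*I*pi/5) + exp(4*I*pi/5) + 3*exp(2*I*pi/5))*conj(exp(-4*I*pi/5)) + 1*(2 + 3*exp(-4*I*pi/5) + exp(-2*I*pi/5) + 3*exp(4*I*pi/5))*conj(exp(2*I*pi/5)) + 1*(2 + 3*exp(-4*I*pi/5) + exp(2*I*pi/5) + 3*exp(4*I*pi/5))*conj(exp(-2*I*pi/5)) + 1*(2 + 3*exp(-2*I*pi/5) + exp(-4*I*pi/5) + 3*exp(2*I*pi/5))*conj(exp(4*I*pi/5))]
      = (1/5)[(9) + (3*exp(-4*I*pi/5) + exp(-2*I*pi/5) + 2*exp(4*I*pi/5) + 3*exp(2*I*pi/5)) + (2*exp(-2*I*pi/5) + exp(-4*I*pi/5) + 3*exp(4*I*pi/5) + 3*exp(2*I*pi/5)) + (3*exp(-2*I*pi/5) + 3*exp(-4*I*pi/5) + exp(4*I*pi/5) + 2*exp(2*I*pi/5)) + (3*exp(-2*I*pi/5) + 2*exp(-4*I*pi/5) + exp(2*I*pi/5) + 3*exp(4*I*pi/5))] = 0/5 = 0
  <chi_rho, chi_4> = (1/5)[1*(9)*conj(1) + 1*(2 + 3*exp(-2*I*pi/5) + exp(4*I*pi/5) + 3*exp(2*I*pi/5))*conj(exp(-2*I*pi/5)) + 1*(2 + 3*exp(-4*I*pi/5) + exp(-2*I*pi/5) + 3*exp(4*I*pi/5))*conj(exp(-4*I*pi/5)) + 1*(2 + 3*exp(-4*I*pi/5) + exp(2*I*pi/5) + 3*exp(4*I*pi/5))*conj(exp(4*I*pi/5)) + 1*(2 + 3*exp(-2*I*pi/5) + exp(-4*I*pi/5) + 3*exp(2*I*pi/5))*conj(exp(2*I*pi/5))]
      = (1/5)[(9) + (3 + exp(-4*I*pi/5) + 3*exp(4*I*pi/5) + 2*exp(2*I*pi/5)) + (3 + 3*exp(-2*I*pi/5) + exp(2*I*pi/5) + 2*exp(4*I*pi/5)) + (3 + 2*exp(-4*I*pi/5) + exp(-2*I*pi/5) + 3*exp(2*I*pi/5)) + (3 + 2*exp(-2*I*pi/5) + 3*exp(-4*I*pi/5) + exp(4*I*pi/5))] = 15/5 = 3
(Exp terms are combined using exp(i*s)*conj(exp(i*t)) = exp(i*(s-t)), and sums of them are collapsed using the identity that for every m > 1 the m distinct m-th roots of unity sum to 0, e.g. 1 + exp(2*I*pi/3) + exp(-2*I*pi/3) = 0.)
Dimension check: dim(rho) = sum (mult * dim) = 2*1 + 3*1 + 1*1 + 0*1 + 3*1 = 9 = chi_rho(e) = 9.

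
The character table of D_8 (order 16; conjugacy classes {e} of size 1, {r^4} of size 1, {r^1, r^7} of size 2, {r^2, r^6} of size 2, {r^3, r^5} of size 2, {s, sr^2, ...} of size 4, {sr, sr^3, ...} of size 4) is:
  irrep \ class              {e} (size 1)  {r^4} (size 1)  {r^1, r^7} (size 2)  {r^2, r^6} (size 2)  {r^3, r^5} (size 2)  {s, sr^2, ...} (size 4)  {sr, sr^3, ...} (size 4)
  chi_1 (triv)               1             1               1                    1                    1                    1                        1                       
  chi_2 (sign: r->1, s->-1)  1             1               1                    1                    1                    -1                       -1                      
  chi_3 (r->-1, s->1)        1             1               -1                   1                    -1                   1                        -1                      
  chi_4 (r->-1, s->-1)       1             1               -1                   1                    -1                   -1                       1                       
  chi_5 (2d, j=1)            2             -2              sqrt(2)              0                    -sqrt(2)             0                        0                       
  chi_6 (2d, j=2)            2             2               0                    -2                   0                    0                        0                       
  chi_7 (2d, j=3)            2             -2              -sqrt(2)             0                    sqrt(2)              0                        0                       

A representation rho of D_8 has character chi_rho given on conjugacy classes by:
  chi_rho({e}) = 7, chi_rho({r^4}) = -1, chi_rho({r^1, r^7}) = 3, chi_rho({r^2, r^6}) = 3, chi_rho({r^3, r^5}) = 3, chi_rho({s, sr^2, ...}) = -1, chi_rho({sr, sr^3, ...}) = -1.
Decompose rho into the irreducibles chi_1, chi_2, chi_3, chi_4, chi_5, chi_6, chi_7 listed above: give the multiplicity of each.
Multiplicities: chi_1: 1, chi_2: 2, chi_3: 0, chi_4: 0, chi_5: 1, chi_6: 0, chi_7: 1.

Working: Use <chi_rho, chi> = (1/|G|) sum_C |C| * chi_rho(C) * conj(chi(C)) with |G| = 16 for each irreducible chi in the table:
  <chi_rho, chi_1> = (1/16)[1*(7)*conj(1) + 1*(-1)*conj(1) + 2*(3)*conj(1) + 2*(3)*conj(1) + 2*(3)*conj(1) + 4*(-1)*conj(1) + 4*(-1)*conj(1)]
      = (1/16)[(7) + (-1) + (6) + (6) + (6) + (-4) + (-4)] = 16/16 = 1
  <chi_rho, chi_2> = (1/16)[1*(7)*conj(1) + 1*(-1)*conj(1) + 2*(3)*conj(1) + 2*(3)*conj(1) + 2*(3)*conj(1) + 4*(-1)*conj(-1) + 4*(-1)*conj(-1)]
      = (1/16)[(7) + (-1) + (6) + (6) + (6) + (4) + (4)] = 32/16 = 2
  <chi_rho, chi_3> = (1/16)[1*(7)*conj(1) + 1*(-1)*conj(1) + 2*(3)*conj(-1) + 2*(3)*conj(1) + 2*(3)*conj(-1) + 4*(-1)*conj(1) + 4*(-1)*conj(-1)]
      = (1/16)[(7) + (-1) + (-6) + (6) + (-6) + (-4) + (4)] = 0/16 = 0
  <chi_rho, chi_4> = (1/16)[1*(7)*conj(1) + 1*(-1)*conj(1) + 2*(3)*conj(-1) + 2*(3)*conj(1) + 2*(3)*conj(-1) + 4*(-1)*conj(-1) + 4*(-1)*conj(1)]
      = (1/16)[(7) + (-1) + (-6) + (6) + (-6) + (4) + (-4)] = 0/16 = 0
  <chi_rho, chi_5> = (1/16)[1*(7)*conj(2) + 1*(-1)*conj(-2) + 2*(3)*conj(sqrt(2)) + 2*(3)*conj(0) + 2*(3)*conj(-sqrt(2)) + 4*(-1)*conj(0) + 4*(-1)*conj(0)]
      = (1/16)[(14) + (2) + (6*sqrt(2)) + (0) + (-6*sqrt(2)) + (0) + (0)] = 16/16 = 1
  <chi_rho, chi_6> = (1/16)[1*(7)*conj(2) + 1*(-1)*conj(2) + 2*(3)*conj(0) + 2*(3)*conj(-2) + 2*(3)*conj(0) + 4*(-1)*conj(0) + 4*(-1)*conj(0)]
      = (1/16)[(14) + (-2) + (0) + (-12) + (0) + (0) + (0)] = 0/16 = 0
  <chi_rho, chi_7> = (1/16)[1*(7)*conj(2) + 1*(-1)*conj(-2) + 2*(3)*conj(-sqrt(2)) + 2*(3)*conj(0) + 2*(3)*conj(sqrt(2)) + 4*(-1)*conj(0) + 4*(-1)*conj(0)]
      = (1/16)[(14) + (2) + (-6*sqrt(2)) + (0) + (6*sqrt(2)) + (0) + (0)] = 16/16 = 1
Dimension check: dim(rho) = sum (mult * dim) = 1*1 + 2*1 + 0*1 + 0*1 + 1*2 + 0*2 + 1*2 = 7 = chi_rho(e) = 7.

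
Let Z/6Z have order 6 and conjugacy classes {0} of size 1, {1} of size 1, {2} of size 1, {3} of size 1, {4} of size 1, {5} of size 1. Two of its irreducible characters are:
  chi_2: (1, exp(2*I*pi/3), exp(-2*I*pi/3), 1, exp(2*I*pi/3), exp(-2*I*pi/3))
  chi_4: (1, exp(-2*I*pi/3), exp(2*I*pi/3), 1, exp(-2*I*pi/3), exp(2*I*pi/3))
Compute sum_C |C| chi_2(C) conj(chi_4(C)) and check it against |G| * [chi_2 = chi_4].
Sum = 0; so <chi_2, chi_4> = 0 (distinct irreducibles are orthogonal).

Compute term by term over conjugacy classes (|C| * chi_2(C) * conj(chi_4(C))):
  1*(1)*conj(1) + 1*(exp(2*I*pi/3))*conj(exp(-2*I*pi/3)) + 1*(exp(-2*I*pi/3))*conj(exp(2*I*pi/3)) + 1*(1)*conj(1) + 1*(exp(2*I*pi/3))*conj(exp(-2*I*pi/3)) + 1*(exp(-2*I*pi/3))*conj(exp(2*I*pi/3))
  = (1) + (exp(-2*I*pi/3)) + (exp(2*I*pi/3)) + (1) + (exp(-2*I*pi/3)) + (exp(2*I*pi/3))
  = 0.
(Exp terms are combined using exp(i*s)*conj(exp(i*t)) = exp(i*(s-t)), and sums of them are collapsed using the identity that for every m > 1 the m distinct m-th roots of unity sum to 0, e.g. 1 + exp(2*I*pi/3) + exp(-2*I*pi/3) = 0.)
Dividing by |G| = 6 gives 0/6 = 0, matching the row-orthogonality relation <chi_2, chi_4> = [chi_2 = chi_4].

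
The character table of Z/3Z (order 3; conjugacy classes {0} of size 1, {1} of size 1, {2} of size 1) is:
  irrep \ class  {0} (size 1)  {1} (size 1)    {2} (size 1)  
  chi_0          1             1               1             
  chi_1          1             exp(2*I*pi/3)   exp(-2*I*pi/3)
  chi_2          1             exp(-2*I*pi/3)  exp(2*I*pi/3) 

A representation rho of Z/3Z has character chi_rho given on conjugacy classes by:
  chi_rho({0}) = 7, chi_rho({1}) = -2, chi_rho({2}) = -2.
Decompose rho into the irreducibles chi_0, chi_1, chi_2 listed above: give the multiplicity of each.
Multiplicities: chi_0: 1, chi_1: 3, chi_2: 3.

Working: Use <chi_rho, chi> = (1/|G|) sum_C |C| * chi_rho(C) * conj(chi(C)) with |G| = 3 for each irreducible chi in the table:
  <chi_rho, chi_0> = (1/3)[1*(7)*conj(1) + 1*(-2)*conj(1) + 1*(-2)*conj(1)]
      = (1/3)[(7) + (-2) + (-2)] = 3/3 = 1
  <chi_rho, chi_1> = (1/3)[1*(7)*conj(1) + 1*(-2)*conj(exp(2*I*pi/3)) + 1*(-2)*conj(exp(-2*I*pi/3))]
      = (1/3)[(7) + (3 + exp(-2*I*pi/3) + 3*exp(2*I*pi/3)) + (3 + 3*exp(-2*I*pi/3) + exp(2*I*pi/3))] = 9/3 = 3
  <chi_rho, chi_2> = (1/3)[1*(7)*conj(1) + 1*(-2)*conj(exp(-2*I*pi/3)) + 1*(-2)*conj(exp(2*I*pi/3))]
      = (1/3)[(7) + (3 + 3*exp(-2*I*pi/3) + exp(2*I*pi/3)) + (3 + exp(-2*I*pi/3) + 3*exp(2*I*pi/3))] = 9/3 = 3
(Exp terms are combined using exp(i*s)*conj(exp(i*t)) = exp(i*(s-t)), and sums of them are collapsed using the identity that for every m > 1 the m distinct m-th roots of unity sum to 0, e.g. 1 + exp(2*I*pi/3) + exp(-2*I*pi/3) = 0.)
Dimension check: dim(rho) = sum (mult * dim) = 1*1 + 3*1 + 3*1 = 7 = chi_rho(e) = 7.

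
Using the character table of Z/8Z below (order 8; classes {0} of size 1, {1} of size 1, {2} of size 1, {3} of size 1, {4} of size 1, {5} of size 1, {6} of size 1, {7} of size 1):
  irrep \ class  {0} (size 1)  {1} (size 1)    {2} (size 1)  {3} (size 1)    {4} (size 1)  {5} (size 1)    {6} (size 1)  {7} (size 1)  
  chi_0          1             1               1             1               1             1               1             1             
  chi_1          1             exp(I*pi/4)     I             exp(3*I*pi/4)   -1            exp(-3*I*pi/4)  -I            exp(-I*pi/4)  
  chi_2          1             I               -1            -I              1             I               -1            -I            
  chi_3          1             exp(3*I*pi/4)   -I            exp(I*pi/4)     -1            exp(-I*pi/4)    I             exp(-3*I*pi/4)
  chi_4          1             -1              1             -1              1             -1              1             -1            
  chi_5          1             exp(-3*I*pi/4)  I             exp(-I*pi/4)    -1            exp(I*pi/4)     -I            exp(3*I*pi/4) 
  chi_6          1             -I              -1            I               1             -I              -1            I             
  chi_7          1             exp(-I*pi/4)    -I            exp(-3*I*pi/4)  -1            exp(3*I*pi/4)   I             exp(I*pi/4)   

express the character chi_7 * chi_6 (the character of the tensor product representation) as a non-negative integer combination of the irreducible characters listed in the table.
chi_7 tensor chi_6 = chi_5 (all other irreducibles have multiplicity 0).

The character of a tensor product is the pointwise product (chi_7 * chi_6)(C) = chi_7(C) * chi_6(C):
  {0}: (1)*(1), {1}: (exp(-I*pi/4))*(-I), {2}: (-I)*(-1), {3}: (exp(-3*I*pi/4))*(I), {4}: (-1)*(1), {5}: (exp(3*I*pi/4))*(-I), {6}: (I)*(-1), {7}: (exp(I*pi/4))*(I)
so (chi_7 * chi_6) takes values
  {0} -> 1, {1} -> -exp(I*pi/4), {2} -> I, {3} -> exp(-I*pi/4), {4} -> -1, {5} -> -exp(-3*I*pi/4), {6} -> -I, {7} -> exp(3*I*pi/4).
Now take the inner product of this character with each irreducible chi from the table, <chi_7*chi_6, chi> = (1/8) sum_C |C| (chi_7*chi_6)(C) conj(chi(C)):
  <chi_7*chi_6, chi_0> = (1/8)[1*(1)*conj(1) + 1*(-exp(I*pi/4))*conj(1) + 1*(I)*conj(1) + 1*(exp(-I*pi/4))*conj(1) + 1*(-1)*conj(1) + 1*(-exp(-3*I*pi/4))*conj(1) + 1*(-I)*conj(1) + 1*(exp(3*I*pi/4))*conj(1)]
      = (1/8)[(1) + (-exp(I*pi/4)) + (I) + (exp(-I*pi/4)) + (-1) + (-exp(-3*I*pi/4)) + (-I) + (exp(3*I*pi/4))] = 0/8 = 0
  <chi_7*chi_6, chi_1> = (1/8)[1*(1)*conj(1) + 1*(-exp(I*pi/4))*conj(exp(I*pi/4)) + 1*(I)*conj(I) + 1*(exp(-I*pi/4))*conj(exp(3*I*pi/4)) + 1*(-1)*conj(-1) + 1*(-exp(-3*I*pi/4))*conj(exp(-3*I*pi/4)) + 1*(-I)*conj(-I) + 1*(exp(3*I*pi/4))*conj(exp(-I*pi/4))]
      = (1/8)[(1) + (-1) + (1) + (-1) + (1) + (-1) + (1) + (-1)] = 0/8 = 0
  <chi_7*chi_6, chi_2> = (1/8)[1*(1)*conj(1) + 1*(-exp(I*pi/4))*conj(I) + 1*(I)*conj(-1) + 1*(exp(-I*pi/4))*conj(-I) + 1*(-1)*conj(1) + 1*(-exp(-3*I*pi/4))*conj(I) + 1*(-I)*conj(-1) + 1*(exp(3*I*pi/4))*conj(-I)]
      = (1/8)[(1) + (exp(3*I*pi/4)) + (-I) + (exp(I*pi/4)) + (-1) + (exp(-I*pi/4)) + (I) + (exp(-3*I*pi/4))] = 0/8 = 0
  <chi_7*chi_6, chi_3> = (1/8)[1*(1)*conj(1) + 1*(-exp(I*pi/4))*conj(exp(3*I*pi/4)) + 1*(I)*conj(-I) + 1*(exp(-I*pi/4))*conj(exp(I*pi/4)) + 1*(-1)*conj(-1) + 1*(-exp(-3*I*pi/4))*conj(exp(-I*pi/4)) + 1*(-I)*conj(I) + 1*(exp(3*I*pi/4))*conj(exp(-3*I*pi/4))]
      = (1/8)[(1) + (I) + (-1) + (-I) + (1) + (I) + (-1) + (-I)] = 0/8 = 0
  <chi_7*chi_6, chi_4> = (1/8)[1*(1)*conj(1) + 1*(-exp(I*pi/4))*conj(-1) + 1*(I)*conj(1) + 1*(exp(-I*pi/4))*conj(-1) + 1*(-1)*conj(1) + 1*(-exp(-3*I*pi/4))*conj(-1) + 1*(-I)*conj(1) + 1*(exp(3*I*pi/4))*conj(-1)]
      = (1/8)[(1) + (exp(I*pi/4)) + (I) + (-exp(-I*pi/4)) + (-1) + (exp(-3*I*pi/4)) + (-I) + (-exp(3*I*pi/4))] = 0/8 = 0
  <chi_7*chi_6, chi_5> = (1/8)[1*(1)*conj(1) + 1*(-exp(I*pi/4))*conj(exp(-3*I*pi/4)) + 1*(I)*conj(I) + 1*(exp(-I*pi/4))*conj(exp(-I*pi/4)) + 1*(-1)*conj(-1) + 1*(-exp(-3*I*pi/4))*conj(exp(I*pi/4)) + 1*(-I)*conj(-I) + 1*(exp(3*I*pi/4))*conj(exp(3*I*pi/4))]
      = (1/8)[(1) + (1) + (1) + (1) + (1) + (1) + (1) + (1)] = 8/8 = 1
  <chi_7*chi_6, chi_6> = (1/8)[1*(1)*conj(1) + 1*(-exp(I*pi/4))*conj(-I) + 1*(I)*conj(-1) + 1*(exp(-I*pi/4))*conj(I) + 1*(-1)*conj(1) + 1*(-exp(-3*I*pi/4))*conj(-I) + 1*(-I)*conj(-1) + 1*(exp(3*I*pi/4))*conj(I)]
      = (1/8)[(1) + (-exp(3*I*pi/4)) + (-I) + (-exp(I*pi/4)) + (-1) + (-exp(-I*pi/4)) + (I) + (-exp(-3*I*pi/4))] = 0/8 = 0
  <chi_7*chi_6, chi_7> = (1/8)[1*(1)*conj(1) + 1*(-exp(I*pi/4))*conj(exp(-I*pi/4)) + 1*(I)*conj(-I) + 1*(exp(-I*pi/4))*conj(exp(-3*I*pi/4)) + 1*(-1)*conj(-1) + 1*(-exp(-3*I*pi/4))*conj(exp(3*I*pi/4)) + 1*(-I)*conj(I) + 1*(exp(3*I*pi/4))*conj(exp(I*pi/4))]
      = (1/8)[(1) + (-I) + (-1) + (I) + (1) + (-I) + (-1) + (I)] = 0/8 = 0
(Exp terms are combined using exp(i*s)*conj(exp(i*t)) = exp(i*(s-t)), and sums of them are collapsed using the identity that for every m > 1 the m distinct m-th roots of unity sum to 0, e.g. 1 + exp(2*I*pi/3) + exp(-2*I*pi/3) = 0.)
Hence the multiplicities are chi_5: 1. Dimension check: dim(chi_7)*dim(chi_6) = 1*1 = 1 and sum (mult * dim) = 1*1 = 1.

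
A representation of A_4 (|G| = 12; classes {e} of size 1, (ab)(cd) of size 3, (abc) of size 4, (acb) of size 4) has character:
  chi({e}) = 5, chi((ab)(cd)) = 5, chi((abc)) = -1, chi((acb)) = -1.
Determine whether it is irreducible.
Not irreducible (reducible): <chi, chi> = 9 > 1.

Derivation: <chi, chi> = (1/|G|) sum_C |C| * |chi(C)|^2 = (1/12)[1*|5|^2 + 3*|5|^2 + 4*|-1|^2 + 4*|-1|^2]
  = (1/12)[(25) + (75) + (4) + (4)] = 108/12 = 9.
(Exp terms are combined using exp(i*s)*conj(exp(i*t)) = exp(i*(s-t)), and sums of them are collapsed using the identity that for every m > 1 the m distinct m-th roots of unity sum to 0, e.g. 1 + exp(2*I*pi/3) + exp(-2*I*pi/3) = 0.)
A character is irreducible iff <chi, chi> = 1, so this representation is reducible.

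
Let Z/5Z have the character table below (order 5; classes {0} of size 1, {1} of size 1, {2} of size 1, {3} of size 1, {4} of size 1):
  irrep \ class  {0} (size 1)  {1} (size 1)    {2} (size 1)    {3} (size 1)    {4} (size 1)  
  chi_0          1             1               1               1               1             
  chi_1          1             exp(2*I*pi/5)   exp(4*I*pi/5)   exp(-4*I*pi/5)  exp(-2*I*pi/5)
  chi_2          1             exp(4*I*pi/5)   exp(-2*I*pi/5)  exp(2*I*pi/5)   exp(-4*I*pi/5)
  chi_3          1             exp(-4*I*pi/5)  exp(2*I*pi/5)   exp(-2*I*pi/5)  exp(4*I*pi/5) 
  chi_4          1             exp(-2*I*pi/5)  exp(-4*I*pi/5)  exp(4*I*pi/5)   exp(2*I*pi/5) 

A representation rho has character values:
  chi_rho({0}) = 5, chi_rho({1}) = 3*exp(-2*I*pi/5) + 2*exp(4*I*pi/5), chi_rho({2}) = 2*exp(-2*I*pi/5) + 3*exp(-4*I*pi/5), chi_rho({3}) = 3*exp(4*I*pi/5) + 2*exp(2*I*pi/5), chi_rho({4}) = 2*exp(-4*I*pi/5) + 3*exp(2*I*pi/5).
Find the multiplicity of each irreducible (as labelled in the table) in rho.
Multiplicities: chi_0: 0, chi_1: 0, chi_2: 2, chi_3: 0, chi_4: 3.

Reasoning: Use <chi_rho, chi> = (1/|G|) sum_C |C| * chi_rho(C) * conj(chi(C)) with |G| = 5 for each irreducible chi in the table:
  <chi_rho, chi_0> = (1/5)[1*(5)*conj(1) + 1*(3*exp(-2*I*pi/5) + 2*exp(4*I*pi/5))*conj(1) + 1*(2*exp(-2*I*pi/5) + 3*exp(-4*I*pi/5))*conj(1) + 1*(3*exp(4*I*pi/5) + 2*exp(2*I*pi/5))*conj(1) + 1*(2*exp(-4*I*pi/5) + 3*exp(2*I*pi/5))*conj(1)]
      = (1/5)[(5) + (3*exp(-2*I*pi/5) + 2*exp(4*I*pi/5)) + (2*exp(-2*I*pi/5) + 3*exp(-4*I*pi/5)) + (3*exp(4*I*pi/5) + 2*exp(2*I*pi/5)) + (2*exp(-4*I*pi/5) + 3*exp(2*I*pi/5))] = 0/5 = 0
  <chi_rho, chi_1> = (1/5)[1*(5)*conj(1) + 1*(3*exp(-2*I*pi/5) + 2*exp(4*I*pi/5))*conj(exp(2*I*pi/5)) + 1*(2*exp(-2*I*pi/5) + 3*exp(-4*I*pi/5))*conj(exp(4*I*pi/5)) + 1*(3*exp(4*I*pi/5) + 2*exp(2*I*pi/5))*conj(exp(-4*I*pi/5)) + 1*(2*exp(-4*I*pi/5) + 3*exp(2*I*pi/5))*conj(exp(-2*I*pi/5))]
      = (1/5)[(5) + (3*exp(-4*I*pi/5) + 2*exp(2*I*pi/5)) + (2*exp(4*I*pi/5) + 3*exp(2*I*pi/5)) + (3*exp(-2*I*pi/5) + 2*exp(-4*I*pi/5)) + (2*exp(-2*I*pi/5) + 3*exp(4*I*pi/5))] = 0/5 = 0
  <chi_rho, chi_2> = (1/5)[1*(5)*conj(1) + 1*(3*exp(-2*I*pi/5) + 2*exp(4*I*pi/5))*conj(exp(4*I*pi/5)) + 1*(2*exp(-2*I*pi/5) + 3*exp(-4*I*pi/5))*conj(exp(-2*I*pi/5)) + 1*(3*exp(4*I*pi/5) + 2*exp(2*I*pi/5))*conj(exp(2*I*pi/5)) + 1*(2*exp(-4*I*pi/5) + 3*exp(2*I*pi/5))*conj(exp(-4*I*pi/5))]
      = (1/5)[(5) + (2 + 3*exp(4*I*pi/5)) + (2 + 3*exp(-2*I*pi/5)) + (2 + 3*exp(2*I*pi/5)) + (2 + 3*exp(-4*I*pi/5))] = 10/5 = 2
  <chi_rho, chi_3> = (1/5)[1*(5)*conj(1) + 1*(3*exp(-2*I*pi/5) + 2*exp(4*I*pi/5))*conj(exp(-4*I*pi/5)) + 1*(2*exp(-2*I*pi/5) + 3*exp(-4*I*pi/5))*conj(exp(2*I*pi/5)) + 1*(3*exp(4*I*pi/5) + 2*exp(2*I*pi/5))*conj(exp(-2*I*pi/5)) + 1*(2*exp(-4*I*pi/5) + 3*exp(2*I*pi/5))*conj(exp(4*I*pi/5))]
      = (1/5)[(5) + (2*exp(-2*I*pi/5) + 3*exp(2*I*pi/5)) + (2*exp(-4*I*pi/5) + 3*exp(4*I*pi/5)) + (3*exp(-4*I*pi/5) + 2*exp(4*I*pi/5)) + (3*exp(-2*I*pi/5) + 2*exp(2*I*pi/5))] = 0/5 = 0
  <chi_rho, chi_4> = (1/5)[1*(5)*conj(1) + 1*(3*exp(-2*I*pi/5) + 2*exp(4*I*pi/5))*conj(exp(-2*I*pi/5)) + 1*(2*exp(-2*I*pi/5) + 3*exp(-4*I*pi/5))*conj(exp(-4*I*pi/5)) + 1*(3*exp(4*I*pi/5) + 2*exp(2*I*pi/5))*conj(exp(4*I*pi/5)) + 1*(2*exp(-4*I*pi/5) + 3*exp(2*I*pi/5))*conj(exp(2*I*pi/5))]
      = (1/5)[(5) + (3 + 2*exp(-4*I*pi/5)) + (3 + 2*exp(2*I*pi/5)) + (3 + 2*exp(-2*I*pi/5)) + (3 + 2*exp(4*I*pi/5))] = 15/5 = 3
(Exp terms are combined using exp(i*s)*conj(exp(i*t)) = exp(i*(s-t)), and sums of them are collapsed using the identity that for every m > 1 the m distinct m-th roots of unity sum to 0, e.g. 1 + exp(2*I*pi/3) + exp(-2*I*pi/3) = 0.)
Dimension check: dim(rho) = sum (mult * dim) = 0*1 + 0*1 + 2*1 + 0*1 + 3*1 = 5 = chi_rho(e) = 5.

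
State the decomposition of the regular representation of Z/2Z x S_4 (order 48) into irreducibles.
Each irreducible V_i of dimension d_i appears with multiplicity d_i, i.e. rho_reg = (direct sum over all irreducibles V_i) d_i V_i. The irreducible dimensions for Z/2Z x S_4 are 1, 1, 1, 1, 2, 2, 3, 3, 3, 3: 4 irreducibles of dimension 1, each with multiplicity 1; 2 irreducibles of dimension 2, each with multiplicity 2; 4 irreducibles of dimension 3, each with multiplicity 3. Total dimension 4*1*1 + 2*2*2 + 4*3*3 = 48 = |G|.

Details: General theorem: in the regular representation of a finite group G, each irreducible appears with multiplicity equal to its dimension. Check: dim(rho_reg) = sum d_i^2 = 1 + 1 + 1 + 1 + 4 + 4 + 9 + 9 + 9 + 9 = 48 = |G|.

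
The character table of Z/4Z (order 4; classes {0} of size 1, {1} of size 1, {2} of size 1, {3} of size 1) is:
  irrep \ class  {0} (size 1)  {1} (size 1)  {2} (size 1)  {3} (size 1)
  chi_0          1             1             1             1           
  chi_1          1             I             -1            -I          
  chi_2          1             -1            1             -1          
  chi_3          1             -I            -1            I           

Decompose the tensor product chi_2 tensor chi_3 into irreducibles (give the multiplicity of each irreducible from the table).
chi_2 tensor chi_3 = chi_1 (all other irreducibles have multiplicity 0).

Proof sketch: The character of a tensor product is the pointwise product (chi_2 * chi_3)(C) = chi_2(C) * chi_3(C):
  {0}: (1)*(1), {1}: (-1)*(-I), {2}: (1)*(-1), {3}: (-1)*(I)
so (chi_2 * chi_3) takes values
  {0} -> 1, {1} -> I, {2} -> -1, {3} -> -I.
Now take the inner product of this character with each irreducible chi from the table, <chi_2*chi_3, chi> = (1/4) sum_C |C| (chi_2*chi_3)(C) conj(chi(C)):
  <chi_2*chi_3, chi_0> = (1/4)[1*(1)*conj(1) + 1*(I)*conj(1) + 1*(-1)*conj(1) + 1*(-I)*conj(1)]
      = (1/4)[(1) + (I) + (-1) + (-I)] = 0/4 = 0
  <chi_2*chi_3, chi_1> = (1/4)[1*(1)*conj(1) + 1*(I)*conj(I) + 1*(-1)*conj(-1) + 1*(-I)*conj(-I)]
      = (1/4)[(1) + (1) + (1) + (1)] = 4/4 = 1
  <chi_2*chi_3, chi_2> = (1/4)[1*(1)*conj(1) + 1*(I)*conj(-1) + 1*(-1)*conj(1) + 1*(-I)*conj(-1)]
      = (1/4)[(1) + (-I) + (-1) + (I)] = 0/4 = 0
  <chi_2*chi_3, chi_3> = (1/4)[1*(1)*conj(1) + 1*(I)*conj(-I) + 1*(-1)*conj(-1) + 1*(-I)*conj(I)]
      = (1/4)[(1) + (-1) + (1) + (-1)] = 0/4 = 0
(Exp terms are combined using exp(i*s)*conj(exp(i*t)) = exp(i*(s-t)), and sums of them are collapsed using the identity that for every m > 1 the m distinct m-th roots of unity sum to 0, e.g. 1 + exp(2*I*pi/3) + exp(-2*I*pi/3) = 0.)
Hence the multiplicities are chi_1: 1. Dimension check: dim(chi_2)*dim(chi_3) = 1*1 = 1 and sum (mult * dim) = 1*1 = 1.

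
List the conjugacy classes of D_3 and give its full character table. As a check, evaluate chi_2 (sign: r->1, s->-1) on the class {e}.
Conjugacy classes: {e} of size 1, {r^1, r^2} of size 2, {s, sr, ..., sr^2} of size 3.
Character table:
  irrep \ class              {e} (size 1)  {r^1, r^2} (size 2)  {s, sr, ..., sr^2} (size 3)
  chi_1 (triv)               1             1                    1                          
  chi_2 (sign: r->1, s->-1)  1             1                    -1                         
  chi_3 (2d, j=1)            2             -1                   0                          

Spot check: chi_2 (sign: r->1, s->-1) on {e} = 1.

Justification: D_3 has order 2*3 = 6 with 3 conjugacy classes, hence 3 irreducibles. Sum of squared dims 1 + 1 + 4 = 6 = |G|. Linear characters come from the abelianisation; the 2-dimensional irreps have character r^k -> 2*cos(2*pi*j*k/3), reflections -> 0.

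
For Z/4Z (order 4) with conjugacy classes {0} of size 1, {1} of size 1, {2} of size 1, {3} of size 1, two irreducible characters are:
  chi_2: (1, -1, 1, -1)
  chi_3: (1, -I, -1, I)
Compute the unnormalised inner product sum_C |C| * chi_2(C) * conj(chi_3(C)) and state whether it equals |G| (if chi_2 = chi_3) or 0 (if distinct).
Sum = 0; so <chi_2, chi_3> = 0 (distinct irreducibles are orthogonal).

Why: Compute term by term over conjugacy classes (|C| * chi_2(C) * conj(chi_3(C))):
  1*(1)*conj(1) + 1*(-1)*conj(-I) + 1*(1)*conj(-1) + 1*(-1)*conj(I)
  = (1) + (-I) + (-1) + (I)
  = 0.
(Exp terms are combined using exp(i*s)*conj(exp(i*t)) = exp(i*(s-t)), and sums of them are collapsed using the identity that for every m > 1 the m distinct m-th roots of unity sum to 0, e.g. 1 + exp(2*I*pi/3) + exp(-2*I*pi/3) = 0.)
Dividing by |G| = 4 gives 0/4 = 0, matching the row-orthogonality relation <chi_2, chi_3> = [chi_2 = chi_3].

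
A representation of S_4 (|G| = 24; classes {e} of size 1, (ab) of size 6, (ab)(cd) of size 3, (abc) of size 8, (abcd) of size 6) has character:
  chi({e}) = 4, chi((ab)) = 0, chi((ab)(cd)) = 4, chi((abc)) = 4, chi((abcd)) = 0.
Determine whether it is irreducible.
Not irreducible (reducible): <chi, chi> = 8 > 1.

Argument: <chi, chi> = (1/|G|) sum_C |C| * |chi(C)|^2 = (1/24)[1*|4|^2 + 6*|0|^2 + 3*|4|^2 + 8*|4|^2 + 6*|0|^2]
  = (1/24)[(16) + (0) + (48) + (128) + (0)] = 192/24 = 8.
A character is irreducible iff <chi, chi> = 1, so this representation is reducible.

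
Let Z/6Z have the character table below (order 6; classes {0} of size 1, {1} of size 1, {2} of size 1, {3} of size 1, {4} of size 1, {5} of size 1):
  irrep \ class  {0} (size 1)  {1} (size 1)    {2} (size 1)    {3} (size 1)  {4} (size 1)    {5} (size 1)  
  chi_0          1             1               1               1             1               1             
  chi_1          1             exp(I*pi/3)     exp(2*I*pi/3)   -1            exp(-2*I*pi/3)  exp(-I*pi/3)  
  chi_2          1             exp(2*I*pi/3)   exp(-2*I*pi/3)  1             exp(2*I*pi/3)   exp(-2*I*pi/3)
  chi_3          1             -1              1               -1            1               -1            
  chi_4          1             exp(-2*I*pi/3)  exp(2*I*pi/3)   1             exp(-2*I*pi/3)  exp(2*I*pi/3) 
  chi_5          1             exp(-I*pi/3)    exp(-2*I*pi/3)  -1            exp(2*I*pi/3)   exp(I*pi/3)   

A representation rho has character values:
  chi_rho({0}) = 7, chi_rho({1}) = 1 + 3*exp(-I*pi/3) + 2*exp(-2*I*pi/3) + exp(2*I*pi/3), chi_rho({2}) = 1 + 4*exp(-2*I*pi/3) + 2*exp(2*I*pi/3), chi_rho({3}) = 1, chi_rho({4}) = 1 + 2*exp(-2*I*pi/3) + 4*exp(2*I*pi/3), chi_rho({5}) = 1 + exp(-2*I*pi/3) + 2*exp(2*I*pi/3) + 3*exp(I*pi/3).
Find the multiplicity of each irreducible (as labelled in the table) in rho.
Multiplicities: chi_0: 1, chi_1: 0, chi_2: 1, chi_3: 0, chi_4: 2, chi_5: 3.

Reasoning: Use <chi_rho, chi> = (1/|G|) sum_C |C| * chi_rho(C) * conj(chi(C)) with |G| = 6 for each irreducible chi in the table:
  <chi_rho, chi_0> = (1/6)[1*(7)*conj(1) + 1*(1 + 3*exp(-I*pi/3) + 2*exp(-2*I*pi/3) + exp(2*I*pi/3))*conj(1) + 1*(1 + 4*exp(-2*I*pi/3) + 2*exp(2*I*pi/3))*conj(1) + 1*(1)*conj(1) + 1*(1 + 2*exp(-2*I*pi/3) + 4*exp(2*I*pi/3))*conj(1) + 1*(1 + exp(-2*I*pi/3) + 2*exp(2*I*pi/3) + 3*exp(I*pi/3))*conj(1)]
      = (1/6)[(7) + (1 + 3*exp(-I*pi/3) + 2*exp(-2*I*pi/3) + exp(2*I*pi/3)) + (1 + 4*exp(-2*I*pi/3) + 2*exp(2*I*pi/3)) + (1) + (1 + 2*exp(-2*I*pi/3) + 4*exp(2*I*pi/3)) + (1 + exp(-2*I*pi/3) + 2*exp(2*I*pi/3) + 3*exp(I*pi/3))] = 6/6 = 1
  <chi_rho, chi_1> = (1/6)[1*(7)*conj(1) + 1*(1 + 3*exp(-I*pi/3) + 2*exp(-2*I*pi/3) + exp(2*I*pi/3))*conj(exp(I*pi/3)) + 1*(1 + 4*exp(-2*I*pi/3) + 2*exp(2*I*pi/3))*conj(exp(2*I*pi/3)) + 1*(1)*conj(-1) + 1*(1 + 2*exp(-2*I*pi/3) + 4*exp(2*I*pi/3))*conj(exp(-2*I*pi/3)) + 1*(1 + exp(-2*I*pi/3) + 2*exp(2*I*pi/3) + 3*exp(I*pi/3))*conj(exp(-I*pi/3))]
      = (1/6)[(7) + (-2 + 3*exp(-2*I*pi/3) + exp(-I*pi/3) + exp(I*pi/3)) + (2 + exp(-2*I*pi/3) + 4*exp(2*I*pi/3)) + (-1) + (2 + 4*exp(-2*I*pi/3) + exp(2*I*pi/3)) + (-2 + exp(-I*pi/3) + exp(I*pi/3) + 3*exp(2*I*pi/3))] = 0/6 = 0
  <chi_rho, chi_2> = (1/6)[1*(7)*conj(1) + 1*(1 + 3*exp(-I*pi/3) + 2*exp(-2*I*pi/3) + exp(2*I*pi/3))*conj(exp(2*I*pi/3)) + 1*(1 + 4*exp(-2*I*pi/3) + 2*exp(2*I*pi/3))*conj(exp(-2*I*pi/3)) + 1*(1)*conj(1) + 1*(1 + 2*exp(-2*I*pi/3) + 4*exp(2*I*pi/3))*conj(exp(2*I*pi/3)) + 1*(1 + exp(-2*I*pi/3) + 2*exp(2*I*pi/3) + 3*exp(I*pi/3))*conj(exp(-2*I*pi/3))]
      = (1/6)[(7) + (-2 + exp(-2*I*pi/3) + 2*exp(2*I*pi/3)) + (4 + 2*exp(-2*I*pi/3) + exp(2*I*pi/3)) + (1) + (4 + exp(-2*I*pi/3) + 2*exp(2*I*pi/3)) + (-2 + 2*exp(-2*I*pi/3) + exp(2*I*pi/3))] = 6/6 = 1
  <chi_rho, chi_3> = (1/6)[1*(7)*conj(1) + 1*(1 + 3*exp(-I*pi/3) + 2*exp(-2*I*pi/3) + exp(2*I*pi/3))*conj(-1) + 1*(1 + 4*exp(-2*I*pi/3) + 2*exp(2*I*pi/3))*conj(1) + 1*(1)*conj(-1) + 1*(1 + 2*exp(-2*I*pi/3) + 4*exp(2*I*pi/3))*conj(1) + 1*(1 + exp(-2*I*pi/3) + 2*exp(2*I*pi/3) + 3*exp(I*pi/3))*conj(-1)]
      = (1/6)[(7) + (-1 - exp(2*I*pi/3) - 2*exp(-2*I*pi/3) - 3*exp(-I*pi/3)) + (1 + 4*exp(-2*I*pi/3) + 2*exp(2*I*pi/3)) + (-1) + (1 + 2*exp(-2*I*pi/3) + 4*exp(2*I*pi/3)) + (-1 - 3*exp(I*pi/3) - 2*exp(2*I*pi/3) - exp(-2*I*pi/3))] = 0/6 = 0
  <chi_rho, chi_4> = (1/6)[1*(7)*conj(1) + 1*(1 + 3*exp(-I*pi/3) + 2*exp(-2*I*pi/3) + exp(2*I*pi/3))*conj(exp(-2*I*pi/3)) + 1*(1 + 4*exp(-2*I*pi/3) + 2*exp(2*I*pi/3))*conj(exp(2*I*pi/3)) + 1*(1)*conj(1) + 1*(1 + 2*exp(-2*I*pi/3) + 4*exp(2*I*pi/3))*conj(exp(-2*I*pi/3)) + 1*(1 + exp(-2*I*pi/3) + 2*exp(2*I*pi/3) + 3*exp(I*pi/3))*conj(exp(2*I*pi/3))]
      = (1/6)[(7) + (2 + exp(-2*I*pi/3) + exp(2*I*pi/3) + 3*exp(I*pi/3)) + (2 + exp(-2*I*pi/3) + 4*exp(2*I*pi/3)) + (1) + (2 + 4*exp(-2*I*pi/3) + exp(2*I*pi/3)) + (2 + 3*exp(-I*pi/3) + exp(-2*I*pi/3) + exp(2*I*pi/3))] = 12/6 = 2
  <chi_rho, chi_5> = (1/6)[1*(7)*conj(1) + 1*(1 + 3*exp(-I*pi/3) + 2*exp(-2*I*pi/3) + exp(2*I*pi/3))*conj(exp(-I*pi/3)) + 1*(1 + 4*exp(-2*I*pi/3) + 2*exp(2*I*pi/3))*conj(exp(-2*I*pi/3)) + 1*(1)*conj(-1) + 1*(1 + 2*exp(-2*I*pi/3) + 4*exp(2*I*pi/3))*conj(exp(2*I*pi/3)) + 1*(1 + exp(-2*I*pi/3) + 2*exp(2*I*pi/3) + 3*exp(I*pi/3))*conj(exp(I*pi/3))]
      = (1/6)[(7) + (2 + 2*exp(-I*pi/3) + exp(I*pi/3)) + (4 + 2*exp(-2*I*pi/3) + exp(2*I*pi/3)) + (-1) + (4 + exp(-2*I*pi/3) + 2*exp(2*I*pi/3)) + (2 + exp(-I*pi/3) + 2*exp(I*pi/3))] = 18/6 = 3
(Exp terms are combined using exp(i*s)*conj(exp(i*t)) = exp(i*(s-t)), and sums of them are collapsed using the identity that for every m > 1 the m distinct m-th roots of unity sum to 0, e.g. 1 + exp(2*I*pi/3) + exp(-2*I*pi/3) = 0.)
Dimension check: dim(rho) = sum (mult * dim) = 1*1 + 0*1 + 1*1 + 0*1 + 2*1 + 3*1 = 7 = chi_rho(e) = 7.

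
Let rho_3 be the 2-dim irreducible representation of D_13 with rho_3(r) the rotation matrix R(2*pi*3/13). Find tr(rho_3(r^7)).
chi_{rho_3}(r^7) = 2*cos(2*pi*3*7/13) = -2*cos(3*pi/13)

Why: rho_3(r^7) is rotation by angle 2*pi*3*7/13, whose trace is 2*cos(2*pi*3*7/13) = -2*cos(3*pi/13).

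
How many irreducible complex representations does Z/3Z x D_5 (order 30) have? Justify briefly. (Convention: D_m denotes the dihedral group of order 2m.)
12

Derivation: The number of irreducible complex representations of a finite group equals its number of conjugacy classes. For a direct product, #classes(G x H) = #classes(G) * #classes(H). Z/3Z has 3 classes (abelian), D_5 has 4 classes, so 3 * 4 = 12, so Z/3Z x D_5 (order 30) has exactly 12 irreducible complex representations.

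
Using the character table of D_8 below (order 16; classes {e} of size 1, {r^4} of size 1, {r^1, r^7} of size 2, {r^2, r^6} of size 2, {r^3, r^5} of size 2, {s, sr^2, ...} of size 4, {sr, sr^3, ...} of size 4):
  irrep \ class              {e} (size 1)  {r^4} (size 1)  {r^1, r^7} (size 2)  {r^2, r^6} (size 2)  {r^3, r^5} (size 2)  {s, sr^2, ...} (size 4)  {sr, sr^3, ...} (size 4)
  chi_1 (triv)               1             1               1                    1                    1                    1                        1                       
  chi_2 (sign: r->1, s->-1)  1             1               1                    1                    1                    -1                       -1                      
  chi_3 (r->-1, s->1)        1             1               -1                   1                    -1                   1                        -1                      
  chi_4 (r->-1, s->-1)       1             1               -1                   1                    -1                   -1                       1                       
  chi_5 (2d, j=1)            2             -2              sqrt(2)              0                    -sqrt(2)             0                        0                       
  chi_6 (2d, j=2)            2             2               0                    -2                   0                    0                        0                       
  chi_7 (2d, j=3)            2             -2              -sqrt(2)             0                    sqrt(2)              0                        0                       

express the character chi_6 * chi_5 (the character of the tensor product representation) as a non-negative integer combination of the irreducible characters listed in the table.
chi_6 tensor chi_5 = chi_5 + chi_7 (all other irreducibles have multiplicity 0).

Solution. The character of a tensor product is the pointwise product (chi_6 * chi_5)(C) = chi_6(C) * chi_5(C):
  {e}: (2)*(2), {r^4}: (2)*(-2), {r^1, r^7}: (0)*(sqrt(2)), {r^2, r^6}: (-2)*(0), {r^3, r^5}: (0)*(-sqrt(2)), {s, sr^2, ...}: (0)*(0), {sr, sr^3, ...}: (0)*(0)
so (chi_6 * chi_5) takes values
  {e} -> 4, {r^4} -> -4, {r^1, r^7} -> 0, {r^2, r^6} -> 0, {r^3, r^5} -> 0, {s, sr^2, ...} -> 0, {sr, sr^3, ...} -> 0.
Now take the inner product of this character with each irreducible chi from the table, <chi_6*chi_5, chi> = (1/16) sum_C |C| (chi_6*chi_5)(C) conj(chi(C)):
  <chi_6*chi_5, chi_1> = (1/16)[1*(4)*conj(1) + 1*(-4)*conj(1) + 2*(0)*conj(1) + 2*(0)*conj(1) + 2*(0)*conj(1) + 4*(0)*conj(1) + 4*(0)*conj(1)]
      = (1/16)[(4) + (-4) + (0) + (0) + (0) + (0) + (0)] = 0/16 = 0
  <chi_6*chi_5, chi_2> = (1/16)[1*(4)*conj(1) + 1*(-4)*conj(1) + 2*(0)*conj(1) + 2*(0)*conj(1) + 2*(0)*conj(1) + 4*(0)*conj(-1) + 4*(0)*conj(-1)]
      = (1/16)[(4) + (-4) + (0) + (0) + (0) + (0) + (0)] = 0/16 = 0
  <chi_6*chi_5, chi_3> = (1/16)[1*(4)*conj(1) + 1*(-4)*conj(1) + 2*(0)*conj(-1) + 2*(0)*conj(1) + 2*(0)*conj(-1) + 4*(0)*conj(1) + 4*(0)*conj(-1)]
      = (1/16)[(4) + (-4) + (0) + (0) + (0) + (0) + (0)] = 0/16 = 0
  <chi_6*chi_5, chi_4> = (1/16)[1*(4)*conj(1) + 1*(-4)*conj(1) + 2*(0)*conj(-1) + 2*(0)*conj(1) + 2*(0)*conj(-1) + 4*(0)*conj(-1) + 4*(0)*conj(1)]
      = (1/16)[(4) + (-4) + (0) + (0) + (0) + (0) + (0)] = 0/16 = 0
  <chi_6*chi_5, chi_5> = (1/16)[1*(4)*conj(2) + 1*(-4)*conj(-2) + 2*(0)*conj(sqrt(2)) + 2*(0)*conj(0) + 2*(0)*conj(-sqrt(2)) + 4*(0)*conj(0) + 4*(0)*conj(0)]
      = (1/16)[(8) + (8) + (0) + (0) + (0) + (0) + (0)] = 16/16 = 1
  <chi_6*chi_5, chi_6> = (1/16)[1*(4)*conj(2) + 1*(-4)*conj(2) + 2*(0)*conj(0) + 2*(0)*conj(-2) + 2*(0)*conj(0) + 4*(0)*conj(0) + 4*(0)*conj(0)]
      = (1/16)[(8) + (-8) + (0) + (0) + (0) + (0) + (0)] = 0/16 = 0
  <chi_6*chi_5, chi_7> = (1/16)[1*(4)*conj(2) + 1*(-4)*conj(-2) + 2*(0)*conj(-sqrt(2)) + 2*(0)*conj(0) + 2*(0)*conj(sqrt(2)) + 4*(0)*conj(0) + 4*(0)*conj(0)]
      = (1/16)[(8) + (8) + (0) + (0) + (0) + (0) + (0)] = 16/16 = 1
Hence the multiplicities are chi_5: 1, chi_7: 1. Dimension check: dim(chi_6)*dim(chi_5) = 2*2 = 4 and sum (mult * dim) = 1*2 + 1*2 = 4.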